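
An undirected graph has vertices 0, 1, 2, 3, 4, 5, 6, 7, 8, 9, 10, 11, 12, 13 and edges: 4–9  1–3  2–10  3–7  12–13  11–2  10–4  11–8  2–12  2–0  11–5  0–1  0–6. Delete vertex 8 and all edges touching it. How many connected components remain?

With 8 gone, the remaining components are: {0, 1, 2, 3, 4, 5, 6, 7, 9, 10, 11, 12, 13}.
That is 1 component.

1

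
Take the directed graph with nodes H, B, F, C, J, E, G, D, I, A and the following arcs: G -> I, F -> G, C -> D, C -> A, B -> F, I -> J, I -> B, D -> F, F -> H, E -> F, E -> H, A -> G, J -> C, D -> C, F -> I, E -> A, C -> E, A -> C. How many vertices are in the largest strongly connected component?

{A, B, C, D, E, F, G, I, J} are all mutually reachable — one SCC of size 9.
{H} is an SCC by itself.
The largest has 9 vertices.

9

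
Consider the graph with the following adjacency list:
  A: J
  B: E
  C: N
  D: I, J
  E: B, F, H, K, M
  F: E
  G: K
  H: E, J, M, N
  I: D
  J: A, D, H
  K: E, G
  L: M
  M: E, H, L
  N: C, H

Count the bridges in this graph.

The edges on the cycle M-H-E-M are not bridges since each lies on that cycle.
But removing M-L disconnects M from L; removing F-E disconnects F from E; removing H-J disconnects H from J; removing J-A disconnects J from A — these are bridges.
In total 11 edges are bridges.

11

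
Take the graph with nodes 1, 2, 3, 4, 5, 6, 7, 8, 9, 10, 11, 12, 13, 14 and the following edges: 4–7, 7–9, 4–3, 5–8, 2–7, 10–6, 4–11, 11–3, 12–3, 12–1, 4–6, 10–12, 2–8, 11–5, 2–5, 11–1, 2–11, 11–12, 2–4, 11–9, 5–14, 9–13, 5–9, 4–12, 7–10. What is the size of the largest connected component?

14

Starting from 1 we can reach 1, 2, 3, 4, 5, 6, 7, 8, 9, 10, 11, 12, 13, 14. That is one component of size 14.
The largest has 14 vertices.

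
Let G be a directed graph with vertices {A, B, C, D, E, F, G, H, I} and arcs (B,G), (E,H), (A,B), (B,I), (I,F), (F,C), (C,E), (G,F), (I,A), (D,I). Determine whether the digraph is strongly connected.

No

There is no directed path from A to D, so the graph is not strongly connected.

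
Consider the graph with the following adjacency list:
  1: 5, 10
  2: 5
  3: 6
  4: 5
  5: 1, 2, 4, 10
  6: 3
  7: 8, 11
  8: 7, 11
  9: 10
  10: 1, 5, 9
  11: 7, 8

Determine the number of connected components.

Starting from 3 we can reach 3, 6. That is one component of size 2.
Starting from 7 we can reach 7, 8, 11. That is one component of size 3.
Starting from 1 we can reach 1, 2, 4, 5, 9, 10. That is one component of size 6.
Total: 3 components.

3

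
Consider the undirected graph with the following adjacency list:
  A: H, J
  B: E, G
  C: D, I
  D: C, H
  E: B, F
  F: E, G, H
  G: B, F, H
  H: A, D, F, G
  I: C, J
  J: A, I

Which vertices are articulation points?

H

Removing H increases the component count from 1 to 2, so H is a cut vertex.
By contrast removing A leaves 1 component; it is not a cut vertex. No other vertex is a cut vertex either.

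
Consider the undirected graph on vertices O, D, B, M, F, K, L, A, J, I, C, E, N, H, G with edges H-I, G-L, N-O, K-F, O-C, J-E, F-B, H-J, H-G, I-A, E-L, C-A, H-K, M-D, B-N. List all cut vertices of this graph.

Removing H increases the component count from 2 to 3, so H is a cut vertex.
By contrast removing A leaves 2 components; it is not a cut vertex. No other vertex is a cut vertex either.

H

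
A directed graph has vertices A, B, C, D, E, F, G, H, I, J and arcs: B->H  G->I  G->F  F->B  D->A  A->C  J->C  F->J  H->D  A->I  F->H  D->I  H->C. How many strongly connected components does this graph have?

{J} is an SCC by itself.
{G} is an SCC by itself.
{C} is an SCC by itself.
{E} is an SCC by itself.
{I} is an SCC by itself.
(and 5 more singleton SCCs)
That gives 10 strongly connected components.

10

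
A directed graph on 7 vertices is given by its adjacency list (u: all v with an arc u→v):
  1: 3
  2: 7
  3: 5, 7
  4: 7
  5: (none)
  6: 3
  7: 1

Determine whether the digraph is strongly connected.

No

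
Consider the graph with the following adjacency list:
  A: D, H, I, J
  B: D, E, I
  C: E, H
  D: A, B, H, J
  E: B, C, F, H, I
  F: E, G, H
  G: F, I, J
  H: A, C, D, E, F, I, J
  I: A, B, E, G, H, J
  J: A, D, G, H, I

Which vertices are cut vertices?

none

Removing I, for instance, still leaves 1 component. No single vertex removal increases the component count — the graph has no articulation points.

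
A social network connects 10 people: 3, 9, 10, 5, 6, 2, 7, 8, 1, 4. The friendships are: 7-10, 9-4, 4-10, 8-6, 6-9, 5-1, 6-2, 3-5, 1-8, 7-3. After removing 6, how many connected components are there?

With 6 gone, the remaining components are: {2}; {1, 3, 4, 5, 7, 8, 9, 10}.
That is 2 components.

2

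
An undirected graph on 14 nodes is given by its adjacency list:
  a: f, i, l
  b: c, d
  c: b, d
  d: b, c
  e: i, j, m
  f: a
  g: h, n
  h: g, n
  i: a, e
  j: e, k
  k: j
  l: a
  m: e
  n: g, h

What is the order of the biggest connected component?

8

Starting from b we can reach b, c, d. That is one component of size 3.
Starting from g we can reach g, h, n. That is one component of size 3.
Starting from a we can reach a, e, f, i, j, k, l, m. That is one component of size 8.
The largest has 8 vertices.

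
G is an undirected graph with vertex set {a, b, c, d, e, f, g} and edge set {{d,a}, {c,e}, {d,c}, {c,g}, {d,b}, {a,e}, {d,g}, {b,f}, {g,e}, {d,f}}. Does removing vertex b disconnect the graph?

No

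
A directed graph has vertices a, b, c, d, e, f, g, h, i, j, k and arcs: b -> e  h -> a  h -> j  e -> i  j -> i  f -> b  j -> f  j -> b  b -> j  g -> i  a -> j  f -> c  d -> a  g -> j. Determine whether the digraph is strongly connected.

There is no directed path from a to h, so the graph is not strongly connected.

No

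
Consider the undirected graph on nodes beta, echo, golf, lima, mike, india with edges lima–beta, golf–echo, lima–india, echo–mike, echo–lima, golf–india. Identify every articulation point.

Removing echo increases the component count from 1 to 2, so echo is a cut vertex.
Removing lima increases the component count from 1 to 2, so lima is a cut vertex.
By contrast removing beta leaves 1 component; it is not a cut vertex. No other vertex is a cut vertex either.

echo, lima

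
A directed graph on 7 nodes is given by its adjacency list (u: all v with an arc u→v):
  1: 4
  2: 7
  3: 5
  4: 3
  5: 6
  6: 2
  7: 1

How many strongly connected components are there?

{1, 2, 3, 4, 5, 6, 7} are all mutually reachable — one SCC of size 7.
That gives 1 strongly connected component.

1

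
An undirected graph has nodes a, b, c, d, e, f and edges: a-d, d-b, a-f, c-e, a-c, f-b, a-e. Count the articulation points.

Removing a increases the component count from 1 to 2, so a is a cut vertex.
By contrast removing c leaves 1 component; it is not a cut vertex. No other vertex is a cut vertex either.

1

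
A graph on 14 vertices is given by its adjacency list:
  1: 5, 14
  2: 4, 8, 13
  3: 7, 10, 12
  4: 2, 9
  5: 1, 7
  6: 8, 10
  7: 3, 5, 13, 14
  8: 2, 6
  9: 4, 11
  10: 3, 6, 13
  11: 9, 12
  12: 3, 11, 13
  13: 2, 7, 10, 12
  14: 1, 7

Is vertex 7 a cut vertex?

Yes

Deleting 7 raises the number of components from 1 to 2, so 7 is a cut vertex.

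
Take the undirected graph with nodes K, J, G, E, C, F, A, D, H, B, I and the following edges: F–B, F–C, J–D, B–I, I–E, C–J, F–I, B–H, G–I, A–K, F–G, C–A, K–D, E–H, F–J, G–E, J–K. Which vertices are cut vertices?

F

Removing F increases the component count from 1 to 2, so F is a cut vertex.
By contrast removing B leaves 1 component; it is not a cut vertex. No other vertex is a cut vertex either.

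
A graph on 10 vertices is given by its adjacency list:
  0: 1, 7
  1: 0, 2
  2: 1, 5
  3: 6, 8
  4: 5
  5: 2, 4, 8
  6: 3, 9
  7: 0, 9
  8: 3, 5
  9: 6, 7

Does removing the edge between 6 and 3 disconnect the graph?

After removing 6-3, the path 6-9-7-0-1-2-5-8-3 still connects them, so the edge is not a bridge.

No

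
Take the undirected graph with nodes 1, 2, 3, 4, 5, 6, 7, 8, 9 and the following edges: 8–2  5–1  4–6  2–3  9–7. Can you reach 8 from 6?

The component containing 6 is {4, 6}, and 8 is not in it.

No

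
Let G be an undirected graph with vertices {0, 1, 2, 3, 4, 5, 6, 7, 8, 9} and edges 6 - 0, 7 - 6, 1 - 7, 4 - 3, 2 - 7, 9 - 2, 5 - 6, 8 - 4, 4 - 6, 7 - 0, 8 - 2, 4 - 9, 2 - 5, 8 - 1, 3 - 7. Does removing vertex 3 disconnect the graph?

No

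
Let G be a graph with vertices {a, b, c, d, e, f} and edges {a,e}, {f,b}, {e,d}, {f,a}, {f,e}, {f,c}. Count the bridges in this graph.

3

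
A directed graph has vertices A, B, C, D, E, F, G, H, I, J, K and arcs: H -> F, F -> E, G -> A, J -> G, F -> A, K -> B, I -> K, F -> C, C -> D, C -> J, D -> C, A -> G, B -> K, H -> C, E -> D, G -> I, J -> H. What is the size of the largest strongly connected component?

6

{C, D, E, F, H, J} are all mutually reachable — one SCC of size 6.
{B, K} are all mutually reachable — one SCC of size 2.
{A, G} are all mutually reachable — one SCC of size 2.
{I} is an SCC by itself.
The largest has 6 vertices.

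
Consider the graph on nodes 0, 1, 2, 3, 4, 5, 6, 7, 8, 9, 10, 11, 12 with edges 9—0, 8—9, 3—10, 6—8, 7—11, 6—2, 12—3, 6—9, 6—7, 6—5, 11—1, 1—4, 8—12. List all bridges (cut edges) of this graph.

The edges on the cycle 6-8-9-6 are not bridges since each lies on that cycle.
But removing 6—2 disconnects 6 from 2; removing 7—11 disconnects 7 from 11; removing 12—3 disconnects 12 from 3; removing 6—5 disconnects 6 from 5 — these are bridges.
In total 10 edges are bridges.

0-9, 1-11, 1-4, 10-3, 11-7, 12-3, 12-8, 2-6, 5-6, 6-7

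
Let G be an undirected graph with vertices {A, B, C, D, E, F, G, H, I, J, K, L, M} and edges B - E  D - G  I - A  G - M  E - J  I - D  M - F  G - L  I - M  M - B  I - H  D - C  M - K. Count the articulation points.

6

Removing B increases the component count from 1 to 2, so B is a cut vertex.
Removing D increases the component count from 1 to 2, so D is a cut vertex.
Removing E increases the component count from 1 to 2, so E is a cut vertex.
Likewise G, I, M are cut vertices.
By contrast removing C leaves 1 component; it is not a cut vertex. No other vertex is a cut vertex either.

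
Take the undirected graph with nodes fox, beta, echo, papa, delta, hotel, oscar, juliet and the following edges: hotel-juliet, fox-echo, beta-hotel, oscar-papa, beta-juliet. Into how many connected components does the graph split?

delta is isolated — a component by itself.
Starting from papa we can reach papa, oscar. That is one component of size 2.
Starting from fox we can reach fox, echo. That is one component of size 2.
Starting from beta we can reach beta, hotel, juliet. That is one component of size 3.
Total: 4 components.

4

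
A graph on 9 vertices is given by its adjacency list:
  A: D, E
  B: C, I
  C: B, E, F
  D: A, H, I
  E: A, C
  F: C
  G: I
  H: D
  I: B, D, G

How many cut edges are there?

3

The edges on the cycle E-C-B-I-D-A-E are not bridges since each lies on that cycle.
But removing G-I disconnects G from I; removing D-H disconnects D from H; removing C-F disconnects C from F — these are bridges.
That makes 3 bridges.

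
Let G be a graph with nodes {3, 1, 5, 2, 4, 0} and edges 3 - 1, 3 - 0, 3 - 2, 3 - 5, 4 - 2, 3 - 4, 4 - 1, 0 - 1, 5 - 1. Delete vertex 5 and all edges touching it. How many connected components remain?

With 5 gone, the remaining components are: {0, 1, 2, 3, 4}.
That is 1 component.

1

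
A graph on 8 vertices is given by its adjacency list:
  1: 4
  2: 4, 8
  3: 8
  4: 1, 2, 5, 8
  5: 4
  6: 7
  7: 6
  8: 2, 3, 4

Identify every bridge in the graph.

The edges on the cycle 4-8-2-4 are not bridges since each lies on that cycle.
But removing 7-6 disconnects 7 from 6; removing 8-3 disconnects 8 from 3; removing 4-1 disconnects 4 from 1; removing 4-5 disconnects 4 from 5 — these are bridges.

1-4, 3-8, 4-5, 6-7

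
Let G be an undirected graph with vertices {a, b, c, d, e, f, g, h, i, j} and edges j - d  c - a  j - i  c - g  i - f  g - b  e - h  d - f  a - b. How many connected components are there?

Starting from e we can reach e, h. That is one component of size 2.
Starting from a we can reach a, b, c, g. That is one component of size 4.
Starting from d we can reach d, f, i, j. That is one component of size 4.
Total: 3 components.

3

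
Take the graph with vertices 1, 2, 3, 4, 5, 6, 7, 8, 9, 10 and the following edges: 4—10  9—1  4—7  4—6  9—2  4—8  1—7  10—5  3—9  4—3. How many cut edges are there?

The edges on the cycle 4-3-9-1-7-4 are not bridges since each lies on that cycle.
But removing 5—10 disconnects 5 from 10; removing 6—4 disconnects 6 from 4; removing 2—9 disconnects 2 from 9; removing 4—10 disconnects 4 from 10 — these are bridges.
In total 5 edges are bridges.

5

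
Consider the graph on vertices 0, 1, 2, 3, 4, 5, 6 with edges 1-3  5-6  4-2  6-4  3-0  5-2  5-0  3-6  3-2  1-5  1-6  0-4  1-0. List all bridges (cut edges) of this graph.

none

The edges on the cycle 1-5-0-1 are not bridges since each lies on that cycle.
Every edge lies on some cycle, so there are no bridges.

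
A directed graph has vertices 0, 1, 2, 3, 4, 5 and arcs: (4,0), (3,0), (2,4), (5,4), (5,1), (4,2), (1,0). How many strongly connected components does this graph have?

{2, 4} are all mutually reachable — one SCC of size 2.
{1} is an SCC by itself.
{5} is an SCC by itself.
{3} is an SCC by itself.
{0} is an SCC by itself.
That gives 5 strongly connected components.

5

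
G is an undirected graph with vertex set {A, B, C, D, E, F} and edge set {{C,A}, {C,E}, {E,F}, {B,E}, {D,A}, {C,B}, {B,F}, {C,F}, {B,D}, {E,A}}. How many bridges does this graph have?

The edges on the cycle C-B-D-A-C are not bridges since each lies on that cycle.
Every edge lies on some cycle, so there are no bridges.

0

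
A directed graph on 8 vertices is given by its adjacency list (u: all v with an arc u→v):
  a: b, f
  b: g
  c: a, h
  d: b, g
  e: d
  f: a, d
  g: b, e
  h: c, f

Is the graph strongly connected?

There is no directed path from a to h, so the graph is not strongly connected.

No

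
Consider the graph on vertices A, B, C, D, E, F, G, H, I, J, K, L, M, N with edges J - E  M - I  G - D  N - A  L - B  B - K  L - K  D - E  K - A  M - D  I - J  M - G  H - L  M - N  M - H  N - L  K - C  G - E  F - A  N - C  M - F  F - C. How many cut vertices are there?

1

Removing M increases the component count from 1 to 2, so M is a cut vertex.
By contrast removing F leaves 1 component; it is not a cut vertex. No other vertex is a cut vertex either.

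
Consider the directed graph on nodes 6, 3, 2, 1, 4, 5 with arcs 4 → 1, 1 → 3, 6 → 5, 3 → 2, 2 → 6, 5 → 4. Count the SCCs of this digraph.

1

{1, 2, 3, 4, 5, 6} are all mutually reachable — one SCC of size 6.
That gives 1 strongly connected component.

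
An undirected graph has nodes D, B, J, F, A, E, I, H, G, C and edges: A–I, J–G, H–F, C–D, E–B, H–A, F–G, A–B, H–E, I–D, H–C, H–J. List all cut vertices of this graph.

Removing H increases the component count from 1 to 2, so H is a cut vertex.
By contrast removing J leaves 1 component; it is not a cut vertex. No other vertex is a cut vertex either.

H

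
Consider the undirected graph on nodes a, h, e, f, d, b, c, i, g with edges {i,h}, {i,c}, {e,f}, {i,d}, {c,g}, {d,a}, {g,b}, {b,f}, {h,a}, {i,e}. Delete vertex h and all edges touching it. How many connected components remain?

With h gone, the remaining components are: {a, b, c, d, e, f, g, i}.
That is 1 component.

1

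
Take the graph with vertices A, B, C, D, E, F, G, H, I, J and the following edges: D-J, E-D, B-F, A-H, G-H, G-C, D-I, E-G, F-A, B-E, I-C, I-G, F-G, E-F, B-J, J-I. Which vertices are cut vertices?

Removing A, for instance, still leaves 1 component. No single vertex removal increases the component count — the graph has no articulation points.

none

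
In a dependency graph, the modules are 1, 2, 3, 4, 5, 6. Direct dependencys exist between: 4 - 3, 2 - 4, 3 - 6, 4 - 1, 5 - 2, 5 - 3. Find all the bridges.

The edges on the cycle 5-2-4-3-5 are not bridges since each lies on that cycle.
But removing 4 - 1 disconnects 4 from 1; removing 3 - 6 disconnects 3 from 6 — these are bridges.

1-4, 3-6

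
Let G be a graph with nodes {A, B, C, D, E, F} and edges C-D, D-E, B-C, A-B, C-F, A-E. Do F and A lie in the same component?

From F we can reach A, B, C, D, E, F, which includes A.

Yes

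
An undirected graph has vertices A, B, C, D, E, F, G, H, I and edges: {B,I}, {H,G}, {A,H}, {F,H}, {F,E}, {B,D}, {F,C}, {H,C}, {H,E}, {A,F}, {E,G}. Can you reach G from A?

Yes

From A we can reach A, C, E, F, G, H, which includes G.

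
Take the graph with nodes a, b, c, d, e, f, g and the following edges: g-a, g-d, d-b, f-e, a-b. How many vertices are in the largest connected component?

4

c is isolated — a component by itself.
Starting from e we can reach e, f. That is one component of size 2.
Starting from a we can reach a, b, d, g. That is one component of size 4.
The largest has 4 vertices.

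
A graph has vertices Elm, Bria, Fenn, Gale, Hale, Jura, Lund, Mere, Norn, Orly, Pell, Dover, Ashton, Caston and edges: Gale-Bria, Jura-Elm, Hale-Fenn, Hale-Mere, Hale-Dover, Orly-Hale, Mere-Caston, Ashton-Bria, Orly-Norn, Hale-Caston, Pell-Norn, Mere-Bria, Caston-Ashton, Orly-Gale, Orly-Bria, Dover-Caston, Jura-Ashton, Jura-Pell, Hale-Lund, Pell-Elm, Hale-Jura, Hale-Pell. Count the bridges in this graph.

The edges on the cycle Orly-Gale-Bria-Orly are not bridges since each lies on that cycle.
But removing Hale-Fenn disconnects Hale from Fenn; removing Hale-Lund disconnects Hale from Lund — these are bridges.
That makes 2 bridges.

2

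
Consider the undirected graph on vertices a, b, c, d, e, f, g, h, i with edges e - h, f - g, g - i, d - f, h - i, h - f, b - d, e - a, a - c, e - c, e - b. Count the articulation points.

Removing e increases the component count from 1 to 2, so e is a cut vertex.
By contrast removing d leaves 1 component; it is not a cut vertex. No other vertex is a cut vertex either.

1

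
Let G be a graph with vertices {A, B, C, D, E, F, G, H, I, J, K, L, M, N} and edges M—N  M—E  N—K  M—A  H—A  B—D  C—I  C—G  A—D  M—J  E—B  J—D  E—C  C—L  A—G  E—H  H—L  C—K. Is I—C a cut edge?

Removing I—C leaves no path between I and C: the component count goes from 2 to 3. So it is a bridge.

Yes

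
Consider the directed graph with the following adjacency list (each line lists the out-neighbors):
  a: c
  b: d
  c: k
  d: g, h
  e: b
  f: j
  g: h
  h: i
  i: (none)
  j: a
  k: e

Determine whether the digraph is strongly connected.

There is no directed path from e to a, so the graph is not strongly connected.

No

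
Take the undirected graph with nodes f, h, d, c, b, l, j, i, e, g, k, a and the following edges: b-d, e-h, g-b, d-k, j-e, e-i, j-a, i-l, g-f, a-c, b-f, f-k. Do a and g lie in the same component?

No

The component containing a is {a, c, e, h, i, j, l}, and g is not in it.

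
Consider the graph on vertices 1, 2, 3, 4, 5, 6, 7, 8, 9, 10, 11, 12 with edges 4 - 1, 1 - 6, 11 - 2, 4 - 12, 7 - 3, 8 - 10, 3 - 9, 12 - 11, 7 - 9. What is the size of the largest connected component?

6

5 is isolated — a component by itself.
Starting from 8 we can reach 8, 10. That is one component of size 2.
Starting from 3 we can reach 3, 7, 9. That is one component of size 3.
Starting from 1 we can reach 1, 2, 4, 6, 11, 12. That is one component of size 6.
The largest has 6 vertices.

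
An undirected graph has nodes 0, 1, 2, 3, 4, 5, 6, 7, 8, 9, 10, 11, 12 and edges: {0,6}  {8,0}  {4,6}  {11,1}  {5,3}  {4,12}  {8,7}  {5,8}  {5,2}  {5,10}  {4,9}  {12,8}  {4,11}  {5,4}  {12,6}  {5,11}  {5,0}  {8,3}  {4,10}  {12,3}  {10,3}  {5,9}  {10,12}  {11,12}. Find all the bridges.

The edges on the cycle 5-4-11-12-8-5 are not bridges since each lies on that cycle.
But removing 5-2 disconnects 5 from 2; removing 8-7 disconnects 8 from 7; removing 1-11 disconnects 1 from 11 — these are bridges.

1-11, 2-5, 7-8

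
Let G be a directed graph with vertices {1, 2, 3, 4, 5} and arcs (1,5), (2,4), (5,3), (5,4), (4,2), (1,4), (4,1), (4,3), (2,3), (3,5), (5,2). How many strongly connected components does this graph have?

{1, 2, 3, 4, 5} are all mutually reachable — one SCC of size 5.
That gives 1 strongly connected component.

1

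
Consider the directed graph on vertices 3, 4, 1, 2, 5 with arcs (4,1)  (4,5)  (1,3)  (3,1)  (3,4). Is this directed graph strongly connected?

There is no directed path from 3 to 2, so the graph is not strongly connected.

No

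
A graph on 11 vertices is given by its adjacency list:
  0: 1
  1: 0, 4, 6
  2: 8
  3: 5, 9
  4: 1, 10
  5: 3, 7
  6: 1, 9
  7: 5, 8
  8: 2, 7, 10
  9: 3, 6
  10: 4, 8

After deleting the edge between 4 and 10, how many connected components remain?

4 and 10 are still connected via 4-1-6-9-3-5-7-8-10, so the component count stays at 1.

1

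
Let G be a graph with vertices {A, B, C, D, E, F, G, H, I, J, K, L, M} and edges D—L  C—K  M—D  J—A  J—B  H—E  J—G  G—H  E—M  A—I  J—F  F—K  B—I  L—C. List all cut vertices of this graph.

Removing J increases the component count from 1 to 2, so J is a cut vertex.
By contrast removing C leaves 1 component; it is not a cut vertex. No other vertex is a cut vertex either.

J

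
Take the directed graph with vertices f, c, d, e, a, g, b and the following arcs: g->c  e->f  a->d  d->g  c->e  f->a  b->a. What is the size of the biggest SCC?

{a, c, d, e, f, g} are all mutually reachable — one SCC of size 6.
{b} is an SCC by itself.
The largest has 6 vertices.

6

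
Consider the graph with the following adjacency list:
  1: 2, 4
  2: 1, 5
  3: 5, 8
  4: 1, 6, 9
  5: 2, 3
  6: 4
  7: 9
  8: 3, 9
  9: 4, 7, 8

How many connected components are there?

Starting from 1 we can reach 1, 2, 3, 4, 5, 6, 7, 8, 9. That is one component of size 9.
Total: 1 component.

1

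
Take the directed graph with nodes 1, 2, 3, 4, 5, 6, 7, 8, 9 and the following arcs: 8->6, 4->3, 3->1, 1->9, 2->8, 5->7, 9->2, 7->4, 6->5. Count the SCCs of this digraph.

1

{1, 2, 3, 4, 5, 6, 7, 8, 9} are all mutually reachable — one SCC of size 9.
That gives 1 strongly connected component.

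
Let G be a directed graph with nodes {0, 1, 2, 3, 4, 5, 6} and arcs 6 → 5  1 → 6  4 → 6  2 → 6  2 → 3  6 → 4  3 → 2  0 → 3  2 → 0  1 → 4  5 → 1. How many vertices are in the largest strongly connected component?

{1, 4, 5, 6} are all mutually reachable — one SCC of size 4.
{0, 2, 3} are all mutually reachable — one SCC of size 3.
The largest has 4 vertices.

4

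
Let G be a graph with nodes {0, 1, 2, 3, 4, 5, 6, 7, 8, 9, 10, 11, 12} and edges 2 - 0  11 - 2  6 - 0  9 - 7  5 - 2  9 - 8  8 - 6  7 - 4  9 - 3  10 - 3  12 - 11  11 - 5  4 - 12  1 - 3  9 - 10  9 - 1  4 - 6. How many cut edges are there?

The edges on the cycle 11-5-2-11 are not bridges since each lies on that cycle.
Every edge lies on some cycle, so there are no bridges.

0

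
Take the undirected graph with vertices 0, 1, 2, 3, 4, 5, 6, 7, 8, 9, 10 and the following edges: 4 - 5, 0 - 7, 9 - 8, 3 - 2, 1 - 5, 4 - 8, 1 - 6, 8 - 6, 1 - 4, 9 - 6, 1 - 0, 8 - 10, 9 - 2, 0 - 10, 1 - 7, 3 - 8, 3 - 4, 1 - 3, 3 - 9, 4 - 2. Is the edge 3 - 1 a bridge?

No

After removing 3 - 1, the path 3-4-1 still connects them, so the edge is not a bridge.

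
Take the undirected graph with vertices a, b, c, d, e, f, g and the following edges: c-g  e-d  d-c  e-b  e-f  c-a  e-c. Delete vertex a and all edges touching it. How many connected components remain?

1

With a gone, the remaining components are: {b, c, d, e, f, g}.
That is 1 component.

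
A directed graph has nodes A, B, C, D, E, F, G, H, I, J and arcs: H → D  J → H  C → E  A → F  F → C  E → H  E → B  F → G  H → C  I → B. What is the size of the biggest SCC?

{C, E, H} are all mutually reachable — one SCC of size 3.
{F} is an SCC by itself.
{B} is an SCC by itself.
{A} is an SCC by itself.
{I} is an SCC by itself.
(and 3 more singleton SCCs)
The largest has 3 vertices.

3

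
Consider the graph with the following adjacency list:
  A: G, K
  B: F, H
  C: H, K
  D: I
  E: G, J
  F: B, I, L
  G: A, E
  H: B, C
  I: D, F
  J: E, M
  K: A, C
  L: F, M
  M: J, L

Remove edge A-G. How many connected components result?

A and G are still connected via A-K-C-H-B-F-L-M-J-E-G, so the component count stays at 1.

1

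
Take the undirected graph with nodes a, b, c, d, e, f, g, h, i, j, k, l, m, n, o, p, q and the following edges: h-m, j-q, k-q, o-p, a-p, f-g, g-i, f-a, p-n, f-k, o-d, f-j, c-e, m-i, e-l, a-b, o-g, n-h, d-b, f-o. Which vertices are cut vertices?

e, f

Removing e increases the component count from 2 to 3, so e is a cut vertex.
Removing f increases the component count from 2 to 3, so f is a cut vertex.
By contrast removing o leaves 2 components; it is not a cut vertex. No other vertex is a cut vertex either.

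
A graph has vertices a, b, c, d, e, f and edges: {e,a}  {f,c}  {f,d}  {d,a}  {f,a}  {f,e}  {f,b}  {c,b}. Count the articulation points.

Removing f increases the component count from 1 to 2, so f is a cut vertex.
By contrast removing e leaves 1 component; it is not a cut vertex. No other vertex is a cut vertex either.

1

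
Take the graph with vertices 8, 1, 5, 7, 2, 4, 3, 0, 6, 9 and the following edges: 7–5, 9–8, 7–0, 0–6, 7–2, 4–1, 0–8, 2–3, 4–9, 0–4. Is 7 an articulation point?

Deleting 7 raises the number of components from 1 to 3, so 7 is a cut vertex.

Yes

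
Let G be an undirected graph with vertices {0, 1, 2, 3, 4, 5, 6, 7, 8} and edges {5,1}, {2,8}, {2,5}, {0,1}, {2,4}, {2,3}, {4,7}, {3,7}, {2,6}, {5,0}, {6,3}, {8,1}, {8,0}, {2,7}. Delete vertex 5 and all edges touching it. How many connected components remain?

1

With 5 gone, the remaining components are: {0, 1, 2, 3, 4, 6, 7, 8}.
That is 1 component.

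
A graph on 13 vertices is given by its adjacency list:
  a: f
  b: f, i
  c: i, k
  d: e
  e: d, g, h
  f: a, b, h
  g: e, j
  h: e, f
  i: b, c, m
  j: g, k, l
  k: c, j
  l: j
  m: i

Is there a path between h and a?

Yes

From h we can reach a, b, c, d, e, f, g, h, i, j, k, l, m, which includes a.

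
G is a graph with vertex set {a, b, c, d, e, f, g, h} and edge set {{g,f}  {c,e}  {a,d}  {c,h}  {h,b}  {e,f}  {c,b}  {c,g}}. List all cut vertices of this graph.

Removing c increases the component count from 2 to 3, so c is a cut vertex.
By contrast removing h leaves 2 components; it is not a cut vertex. No other vertex is a cut vertex either.

c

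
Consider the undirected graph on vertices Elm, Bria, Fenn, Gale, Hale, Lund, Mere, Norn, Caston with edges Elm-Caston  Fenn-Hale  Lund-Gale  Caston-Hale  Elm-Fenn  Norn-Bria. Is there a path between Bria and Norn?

Yes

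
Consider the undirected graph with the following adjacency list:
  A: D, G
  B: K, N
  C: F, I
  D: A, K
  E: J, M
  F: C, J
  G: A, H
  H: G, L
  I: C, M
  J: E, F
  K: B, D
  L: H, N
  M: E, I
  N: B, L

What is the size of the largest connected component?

Starting from C we can reach C, E, F, I, J, M. That is one component of size 6.
Starting from A we can reach A, B, D, G, H, K, L, N. That is one component of size 8.
The largest has 8 vertices.

8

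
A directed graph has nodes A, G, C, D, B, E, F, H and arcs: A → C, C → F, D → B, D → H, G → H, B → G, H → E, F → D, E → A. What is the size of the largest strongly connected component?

8

{A, B, C, D, E, F, G, H} are all mutually reachable — one SCC of size 8.
The largest has 8 vertices.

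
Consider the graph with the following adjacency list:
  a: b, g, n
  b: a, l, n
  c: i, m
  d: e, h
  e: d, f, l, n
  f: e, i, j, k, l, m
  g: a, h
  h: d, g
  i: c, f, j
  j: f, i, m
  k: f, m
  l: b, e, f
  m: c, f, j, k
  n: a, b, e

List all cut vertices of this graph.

f

Removing f increases the component count from 1 to 2, so f is a cut vertex.
By contrast removing h leaves 1 component; it is not a cut vertex. No other vertex is a cut vertex either.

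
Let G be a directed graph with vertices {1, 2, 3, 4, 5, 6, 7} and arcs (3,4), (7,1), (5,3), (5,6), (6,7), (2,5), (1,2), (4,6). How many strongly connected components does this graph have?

{1, 2, 3, 4, 5, 6, 7} are all mutually reachable — one SCC of size 7.
That gives 1 strongly connected component.

1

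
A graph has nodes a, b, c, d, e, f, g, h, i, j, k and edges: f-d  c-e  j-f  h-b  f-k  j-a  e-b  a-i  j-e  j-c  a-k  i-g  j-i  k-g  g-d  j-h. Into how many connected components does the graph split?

1

Starting from a we can reach a, b, c, d, e, f, g, h, i, j, k. That is one component of size 11.
Total: 1 component.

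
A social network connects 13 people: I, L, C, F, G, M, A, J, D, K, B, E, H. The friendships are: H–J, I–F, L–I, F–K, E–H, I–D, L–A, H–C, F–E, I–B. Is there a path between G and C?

No

The component containing G is {G}, and C is not in it.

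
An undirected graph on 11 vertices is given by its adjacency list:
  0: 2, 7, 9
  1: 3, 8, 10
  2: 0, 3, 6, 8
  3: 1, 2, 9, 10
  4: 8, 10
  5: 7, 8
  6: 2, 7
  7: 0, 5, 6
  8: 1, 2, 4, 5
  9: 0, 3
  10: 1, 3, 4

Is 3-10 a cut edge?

No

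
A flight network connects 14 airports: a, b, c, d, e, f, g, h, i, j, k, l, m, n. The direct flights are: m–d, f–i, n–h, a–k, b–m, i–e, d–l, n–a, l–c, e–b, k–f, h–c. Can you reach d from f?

Yes

From f we can reach a, b, c, d, e, f, h, i, k, l, m, n, which includes d.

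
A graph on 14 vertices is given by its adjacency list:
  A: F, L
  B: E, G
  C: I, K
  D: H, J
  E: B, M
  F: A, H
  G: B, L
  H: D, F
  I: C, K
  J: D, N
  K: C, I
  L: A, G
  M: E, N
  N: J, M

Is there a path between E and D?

From E we can reach A, B, D, E, F, G, H, J, L, M, N, which includes D.

Yes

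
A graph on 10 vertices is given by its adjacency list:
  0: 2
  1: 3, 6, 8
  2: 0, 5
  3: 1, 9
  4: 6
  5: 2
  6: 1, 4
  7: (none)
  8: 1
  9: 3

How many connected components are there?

7 is isolated — a component by itself.
Starting from 0 we can reach 0, 2, 5. That is one component of size 3.
Starting from 1 we can reach 1, 3, 4, 6, 8, 9. That is one component of size 6.
Total: 3 components.

3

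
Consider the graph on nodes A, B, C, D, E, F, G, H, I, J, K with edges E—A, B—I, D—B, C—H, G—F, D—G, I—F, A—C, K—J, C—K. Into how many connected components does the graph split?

Starting from B we can reach B, D, F, G, I. That is one component of size 5.
Starting from A we can reach A, C, E, H, J, K. That is one component of size 6.
Total: 2 components.

2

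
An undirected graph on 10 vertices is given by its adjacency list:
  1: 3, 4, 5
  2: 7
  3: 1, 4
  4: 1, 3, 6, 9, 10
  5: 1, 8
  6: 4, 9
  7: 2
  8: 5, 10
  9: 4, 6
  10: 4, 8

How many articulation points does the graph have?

Removing 4 increases the component count from 2 to 3, so 4 is a cut vertex.
By contrast removing 6 leaves 2 components; it is not a cut vertex. No other vertex is a cut vertex either.

1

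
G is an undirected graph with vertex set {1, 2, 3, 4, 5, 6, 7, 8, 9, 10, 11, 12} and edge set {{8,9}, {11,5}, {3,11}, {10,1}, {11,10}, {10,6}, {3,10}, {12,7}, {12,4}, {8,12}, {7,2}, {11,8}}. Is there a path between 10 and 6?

Yes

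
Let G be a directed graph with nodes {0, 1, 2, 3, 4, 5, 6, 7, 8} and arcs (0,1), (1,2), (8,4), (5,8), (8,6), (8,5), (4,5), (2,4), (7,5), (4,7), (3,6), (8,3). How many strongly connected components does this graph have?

6

{4, 5, 7, 8} are all mutually reachable — one SCC of size 4.
{0} is an SCC by itself.
{1} is an SCC by itself.
{2} is an SCC by itself.
{6} is an SCC by itself.
(and 1 more singleton SCC)
That gives 6 strongly connected components.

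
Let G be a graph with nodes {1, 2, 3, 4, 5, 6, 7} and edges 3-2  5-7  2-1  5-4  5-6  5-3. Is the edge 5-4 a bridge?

Yes

Removing 5-4 leaves no path between 5 and 4: the component count goes from 1 to 2. So it is a bridge.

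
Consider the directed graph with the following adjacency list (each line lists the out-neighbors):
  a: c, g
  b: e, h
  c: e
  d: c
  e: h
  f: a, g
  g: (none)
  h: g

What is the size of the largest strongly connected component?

{f} is an SCC by itself.
{e} is an SCC by itself.
{g} is an SCC by itself.
{h} is an SCC by itself.
{c} is an SCC by itself.
(and 3 more singleton SCCs)
The largest has 1 vertex.

1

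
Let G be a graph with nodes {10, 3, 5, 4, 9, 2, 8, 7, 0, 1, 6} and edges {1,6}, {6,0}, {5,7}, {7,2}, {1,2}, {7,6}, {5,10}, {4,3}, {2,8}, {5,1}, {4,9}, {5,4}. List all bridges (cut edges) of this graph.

0-6, 10-5, 2-8, 3-4, 4-5, 4-9

The edges on the cycle 5-1-6-7-5 are not bridges since each lies on that cycle.
But removing 10-5 disconnects 10 from 5; removing 4-9 disconnects 4 from 9; removing 0-6 disconnects 0 from 6; removing 4-3 disconnects 4 from 3 — these are bridges.
In total 6 edges are bridges.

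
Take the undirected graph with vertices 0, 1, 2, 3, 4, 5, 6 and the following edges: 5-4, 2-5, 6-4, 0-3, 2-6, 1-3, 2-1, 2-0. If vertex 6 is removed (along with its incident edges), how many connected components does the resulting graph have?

1

With 6 gone, the remaining components are: {0, 1, 2, 3, 4, 5}.
That is 1 component.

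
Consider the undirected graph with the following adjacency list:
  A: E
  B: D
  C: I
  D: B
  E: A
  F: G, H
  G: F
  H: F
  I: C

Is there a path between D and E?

No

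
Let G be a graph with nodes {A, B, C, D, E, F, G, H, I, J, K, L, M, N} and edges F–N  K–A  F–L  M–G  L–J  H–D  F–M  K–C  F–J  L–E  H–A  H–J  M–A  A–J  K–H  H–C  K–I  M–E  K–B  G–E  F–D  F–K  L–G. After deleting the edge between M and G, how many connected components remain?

1

M and G are still connected via M-E-G, so the component count stays at 1.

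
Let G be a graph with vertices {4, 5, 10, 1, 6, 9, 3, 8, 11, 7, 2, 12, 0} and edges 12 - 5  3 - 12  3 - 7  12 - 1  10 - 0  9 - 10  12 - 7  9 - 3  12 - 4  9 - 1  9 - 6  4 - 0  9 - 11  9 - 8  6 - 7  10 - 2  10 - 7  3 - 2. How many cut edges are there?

3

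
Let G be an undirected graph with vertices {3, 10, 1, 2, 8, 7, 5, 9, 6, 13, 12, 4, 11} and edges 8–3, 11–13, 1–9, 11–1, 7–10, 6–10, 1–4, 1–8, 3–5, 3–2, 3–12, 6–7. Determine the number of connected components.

2

Starting from 6 we can reach 6, 7, 10. That is one component of size 3.
Starting from 1 we can reach 1, 2, 3, 4, 5, 8, 9, 11, 12, 13. That is one component of size 10.
Total: 2 components.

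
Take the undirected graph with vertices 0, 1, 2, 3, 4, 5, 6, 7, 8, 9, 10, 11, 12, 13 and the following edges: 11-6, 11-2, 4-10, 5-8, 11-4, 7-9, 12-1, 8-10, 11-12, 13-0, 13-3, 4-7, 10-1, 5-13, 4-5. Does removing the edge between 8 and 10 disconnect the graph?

No

After removing 8-10, the path 8-5-4-10 still connects them, so the edge is not a bridge.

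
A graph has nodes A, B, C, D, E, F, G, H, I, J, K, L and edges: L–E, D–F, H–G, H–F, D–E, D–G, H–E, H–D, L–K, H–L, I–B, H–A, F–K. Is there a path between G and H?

From G we can reach A, D, E, F, G, H, K, L, which includes H.

Yes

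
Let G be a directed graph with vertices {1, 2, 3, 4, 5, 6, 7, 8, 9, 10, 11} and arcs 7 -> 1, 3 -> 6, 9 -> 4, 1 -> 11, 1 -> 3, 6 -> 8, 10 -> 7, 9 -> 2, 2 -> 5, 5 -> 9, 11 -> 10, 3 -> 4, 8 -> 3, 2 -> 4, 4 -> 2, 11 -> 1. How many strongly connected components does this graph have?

3

{1, 7, 10, 11} are all mutually reachable — one SCC of size 4.
{2, 4, 5, 9} are all mutually reachable — one SCC of size 4.
{3, 6, 8} are all mutually reachable — one SCC of size 3.
That gives 3 strongly connected components.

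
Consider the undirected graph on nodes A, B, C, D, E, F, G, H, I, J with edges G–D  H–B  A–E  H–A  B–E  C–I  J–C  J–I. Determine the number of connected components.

4

F is isolated — a component by itself.
Starting from D we can reach D, G. That is one component of size 2.
Starting from C we can reach C, I, J. That is one component of size 3.
Starting from A we can reach A, B, E, H. That is one component of size 4.
Total: 4 components.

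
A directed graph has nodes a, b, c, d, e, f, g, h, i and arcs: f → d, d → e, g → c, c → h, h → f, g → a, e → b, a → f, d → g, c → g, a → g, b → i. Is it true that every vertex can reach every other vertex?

No

There is no directed path from b to h, so the graph is not strongly connected.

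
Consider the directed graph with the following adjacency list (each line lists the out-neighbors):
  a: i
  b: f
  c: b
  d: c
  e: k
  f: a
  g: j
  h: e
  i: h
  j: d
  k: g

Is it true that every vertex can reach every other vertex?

Yes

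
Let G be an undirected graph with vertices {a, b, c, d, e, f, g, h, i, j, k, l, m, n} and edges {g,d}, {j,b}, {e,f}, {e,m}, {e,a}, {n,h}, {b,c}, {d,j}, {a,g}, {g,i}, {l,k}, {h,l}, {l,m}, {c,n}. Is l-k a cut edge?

Removing l-k leaves no path between l and k: the component count goes from 1 to 2. So it is a bridge.

Yes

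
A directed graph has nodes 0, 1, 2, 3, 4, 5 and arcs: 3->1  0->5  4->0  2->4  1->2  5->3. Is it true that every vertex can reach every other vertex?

From 4 we can reach every vertex (0, 1, 2, 3, 4, 5), and every vertex can reach 4 (0, 1, 2, 3, 4, 5). So the whole graph is one strongly connected component.

Yes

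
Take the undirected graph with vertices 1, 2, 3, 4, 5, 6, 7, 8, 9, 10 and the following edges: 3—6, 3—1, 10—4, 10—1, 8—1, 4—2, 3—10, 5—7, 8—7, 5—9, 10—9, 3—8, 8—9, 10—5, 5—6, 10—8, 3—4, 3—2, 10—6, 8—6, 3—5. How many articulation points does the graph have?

0

Removing 2, for instance, still leaves 1 component. No single vertex removal increases the component count — the graph has no articulation points.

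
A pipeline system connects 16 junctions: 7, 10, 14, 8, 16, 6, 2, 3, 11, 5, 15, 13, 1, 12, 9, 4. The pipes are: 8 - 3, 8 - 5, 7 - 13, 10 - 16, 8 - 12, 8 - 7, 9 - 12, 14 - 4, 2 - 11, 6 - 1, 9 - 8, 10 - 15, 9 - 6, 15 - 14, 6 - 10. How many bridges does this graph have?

The edges on the cycle 9-8-12-9 are not bridges since each lies on that cycle.
But removing 16 - 10 disconnects 16 from 10; removing 14 - 4 disconnects 14 from 4; removing 6 - 1 disconnects 6 from 1; removing 9 - 6 disconnects 9 from 6 — these are bridges.
In total 12 edges are bridges.

12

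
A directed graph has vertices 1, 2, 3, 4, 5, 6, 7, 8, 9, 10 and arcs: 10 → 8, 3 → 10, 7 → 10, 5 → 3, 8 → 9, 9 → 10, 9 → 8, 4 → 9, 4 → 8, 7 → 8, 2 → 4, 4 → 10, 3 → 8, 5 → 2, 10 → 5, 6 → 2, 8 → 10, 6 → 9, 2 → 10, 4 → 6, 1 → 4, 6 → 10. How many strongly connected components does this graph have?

3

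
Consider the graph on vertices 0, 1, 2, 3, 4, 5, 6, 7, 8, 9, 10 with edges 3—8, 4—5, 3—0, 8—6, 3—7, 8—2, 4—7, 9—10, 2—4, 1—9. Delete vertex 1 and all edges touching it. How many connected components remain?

2

With 1 gone, the remaining components are: {9, 10}; {0, 2, 3, 4, 5, 6, 7, 8}.
That is 2 components.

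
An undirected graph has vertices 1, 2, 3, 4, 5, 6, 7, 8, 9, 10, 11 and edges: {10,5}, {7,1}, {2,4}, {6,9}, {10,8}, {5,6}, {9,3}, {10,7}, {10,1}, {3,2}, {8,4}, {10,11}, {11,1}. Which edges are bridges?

The edges on the cycle 10-5-6-9-3-2-4-8-10 are not bridges since each lies on that cycle.
Every edge lies on some cycle, so there are no bridges.

none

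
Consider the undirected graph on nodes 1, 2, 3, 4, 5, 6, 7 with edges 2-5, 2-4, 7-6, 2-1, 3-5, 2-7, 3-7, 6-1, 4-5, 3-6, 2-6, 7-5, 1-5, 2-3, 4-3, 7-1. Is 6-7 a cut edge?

After removing 6-7, the path 6-2-7 still connects them, so the edge is not a bridge.

No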